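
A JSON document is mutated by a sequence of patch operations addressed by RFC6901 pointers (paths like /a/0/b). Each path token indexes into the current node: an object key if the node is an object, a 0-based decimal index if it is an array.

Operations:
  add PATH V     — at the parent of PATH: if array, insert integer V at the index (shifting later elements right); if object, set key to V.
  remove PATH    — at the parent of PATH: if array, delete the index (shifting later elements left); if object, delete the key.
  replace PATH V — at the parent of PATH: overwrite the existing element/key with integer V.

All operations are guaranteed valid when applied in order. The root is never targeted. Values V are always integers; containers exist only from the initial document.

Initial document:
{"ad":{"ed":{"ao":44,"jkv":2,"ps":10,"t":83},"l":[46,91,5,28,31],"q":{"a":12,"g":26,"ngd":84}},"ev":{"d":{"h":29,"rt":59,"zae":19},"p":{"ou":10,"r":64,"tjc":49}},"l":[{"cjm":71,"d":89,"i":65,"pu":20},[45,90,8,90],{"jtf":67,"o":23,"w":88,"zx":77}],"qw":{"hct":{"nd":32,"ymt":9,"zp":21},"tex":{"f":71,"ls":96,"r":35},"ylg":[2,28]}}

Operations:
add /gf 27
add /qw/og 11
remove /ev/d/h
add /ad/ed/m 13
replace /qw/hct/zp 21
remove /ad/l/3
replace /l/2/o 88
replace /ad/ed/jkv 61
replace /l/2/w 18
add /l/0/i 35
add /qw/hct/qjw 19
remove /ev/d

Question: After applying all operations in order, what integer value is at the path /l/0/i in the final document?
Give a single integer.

Answer: 35

Derivation:
After op 1 (add /gf 27): {"ad":{"ed":{"ao":44,"jkv":2,"ps":10,"t":83},"l":[46,91,5,28,31],"q":{"a":12,"g":26,"ngd":84}},"ev":{"d":{"h":29,"rt":59,"zae":19},"p":{"ou":10,"r":64,"tjc":49}},"gf":27,"l":[{"cjm":71,"d":89,"i":65,"pu":20},[45,90,8,90],{"jtf":67,"o":23,"w":88,"zx":77}],"qw":{"hct":{"nd":32,"ymt":9,"zp":21},"tex":{"f":71,"ls":96,"r":35},"ylg":[2,28]}}
After op 2 (add /qw/og 11): {"ad":{"ed":{"ao":44,"jkv":2,"ps":10,"t":83},"l":[46,91,5,28,31],"q":{"a":12,"g":26,"ngd":84}},"ev":{"d":{"h":29,"rt":59,"zae":19},"p":{"ou":10,"r":64,"tjc":49}},"gf":27,"l":[{"cjm":71,"d":89,"i":65,"pu":20},[45,90,8,90],{"jtf":67,"o":23,"w":88,"zx":77}],"qw":{"hct":{"nd":32,"ymt":9,"zp":21},"og":11,"tex":{"f":71,"ls":96,"r":35},"ylg":[2,28]}}
After op 3 (remove /ev/d/h): {"ad":{"ed":{"ao":44,"jkv":2,"ps":10,"t":83},"l":[46,91,5,28,31],"q":{"a":12,"g":26,"ngd":84}},"ev":{"d":{"rt":59,"zae":19},"p":{"ou":10,"r":64,"tjc":49}},"gf":27,"l":[{"cjm":71,"d":89,"i":65,"pu":20},[45,90,8,90],{"jtf":67,"o":23,"w":88,"zx":77}],"qw":{"hct":{"nd":32,"ymt":9,"zp":21},"og":11,"tex":{"f":71,"ls":96,"r":35},"ylg":[2,28]}}
After op 4 (add /ad/ed/m 13): {"ad":{"ed":{"ao":44,"jkv":2,"m":13,"ps":10,"t":83},"l":[46,91,5,28,31],"q":{"a":12,"g":26,"ngd":84}},"ev":{"d":{"rt":59,"zae":19},"p":{"ou":10,"r":64,"tjc":49}},"gf":27,"l":[{"cjm":71,"d":89,"i":65,"pu":20},[45,90,8,90],{"jtf":67,"o":23,"w":88,"zx":77}],"qw":{"hct":{"nd":32,"ymt":9,"zp":21},"og":11,"tex":{"f":71,"ls":96,"r":35},"ylg":[2,28]}}
After op 5 (replace /qw/hct/zp 21): {"ad":{"ed":{"ao":44,"jkv":2,"m":13,"ps":10,"t":83},"l":[46,91,5,28,31],"q":{"a":12,"g":26,"ngd":84}},"ev":{"d":{"rt":59,"zae":19},"p":{"ou":10,"r":64,"tjc":49}},"gf":27,"l":[{"cjm":71,"d":89,"i":65,"pu":20},[45,90,8,90],{"jtf":67,"o":23,"w":88,"zx":77}],"qw":{"hct":{"nd":32,"ymt":9,"zp":21},"og":11,"tex":{"f":71,"ls":96,"r":35},"ylg":[2,28]}}
After op 6 (remove /ad/l/3): {"ad":{"ed":{"ao":44,"jkv":2,"m":13,"ps":10,"t":83},"l":[46,91,5,31],"q":{"a":12,"g":26,"ngd":84}},"ev":{"d":{"rt":59,"zae":19},"p":{"ou":10,"r":64,"tjc":49}},"gf":27,"l":[{"cjm":71,"d":89,"i":65,"pu":20},[45,90,8,90],{"jtf":67,"o":23,"w":88,"zx":77}],"qw":{"hct":{"nd":32,"ymt":9,"zp":21},"og":11,"tex":{"f":71,"ls":96,"r":35},"ylg":[2,28]}}
After op 7 (replace /l/2/o 88): {"ad":{"ed":{"ao":44,"jkv":2,"m":13,"ps":10,"t":83},"l":[46,91,5,31],"q":{"a":12,"g":26,"ngd":84}},"ev":{"d":{"rt":59,"zae":19},"p":{"ou":10,"r":64,"tjc":49}},"gf":27,"l":[{"cjm":71,"d":89,"i":65,"pu":20},[45,90,8,90],{"jtf":67,"o":88,"w":88,"zx":77}],"qw":{"hct":{"nd":32,"ymt":9,"zp":21},"og":11,"tex":{"f":71,"ls":96,"r":35},"ylg":[2,28]}}
After op 8 (replace /ad/ed/jkv 61): {"ad":{"ed":{"ao":44,"jkv":61,"m":13,"ps":10,"t":83},"l":[46,91,5,31],"q":{"a":12,"g":26,"ngd":84}},"ev":{"d":{"rt":59,"zae":19},"p":{"ou":10,"r":64,"tjc":49}},"gf":27,"l":[{"cjm":71,"d":89,"i":65,"pu":20},[45,90,8,90],{"jtf":67,"o":88,"w":88,"zx":77}],"qw":{"hct":{"nd":32,"ymt":9,"zp":21},"og":11,"tex":{"f":71,"ls":96,"r":35},"ylg":[2,28]}}
After op 9 (replace /l/2/w 18): {"ad":{"ed":{"ao":44,"jkv":61,"m":13,"ps":10,"t":83},"l":[46,91,5,31],"q":{"a":12,"g":26,"ngd":84}},"ev":{"d":{"rt":59,"zae":19},"p":{"ou":10,"r":64,"tjc":49}},"gf":27,"l":[{"cjm":71,"d":89,"i":65,"pu":20},[45,90,8,90],{"jtf":67,"o":88,"w":18,"zx":77}],"qw":{"hct":{"nd":32,"ymt":9,"zp":21},"og":11,"tex":{"f":71,"ls":96,"r":35},"ylg":[2,28]}}
After op 10 (add /l/0/i 35): {"ad":{"ed":{"ao":44,"jkv":61,"m":13,"ps":10,"t":83},"l":[46,91,5,31],"q":{"a":12,"g":26,"ngd":84}},"ev":{"d":{"rt":59,"zae":19},"p":{"ou":10,"r":64,"tjc":49}},"gf":27,"l":[{"cjm":71,"d":89,"i":35,"pu":20},[45,90,8,90],{"jtf":67,"o":88,"w":18,"zx":77}],"qw":{"hct":{"nd":32,"ymt":9,"zp":21},"og":11,"tex":{"f":71,"ls":96,"r":35},"ylg":[2,28]}}
After op 11 (add /qw/hct/qjw 19): {"ad":{"ed":{"ao":44,"jkv":61,"m":13,"ps":10,"t":83},"l":[46,91,5,31],"q":{"a":12,"g":26,"ngd":84}},"ev":{"d":{"rt":59,"zae":19},"p":{"ou":10,"r":64,"tjc":49}},"gf":27,"l":[{"cjm":71,"d":89,"i":35,"pu":20},[45,90,8,90],{"jtf":67,"o":88,"w":18,"zx":77}],"qw":{"hct":{"nd":32,"qjw":19,"ymt":9,"zp":21},"og":11,"tex":{"f":71,"ls":96,"r":35},"ylg":[2,28]}}
After op 12 (remove /ev/d): {"ad":{"ed":{"ao":44,"jkv":61,"m":13,"ps":10,"t":83},"l":[46,91,5,31],"q":{"a":12,"g":26,"ngd":84}},"ev":{"p":{"ou":10,"r":64,"tjc":49}},"gf":27,"l":[{"cjm":71,"d":89,"i":35,"pu":20},[45,90,8,90],{"jtf":67,"o":88,"w":18,"zx":77}],"qw":{"hct":{"nd":32,"qjw":19,"ymt":9,"zp":21},"og":11,"tex":{"f":71,"ls":96,"r":35},"ylg":[2,28]}}
Value at /l/0/i: 35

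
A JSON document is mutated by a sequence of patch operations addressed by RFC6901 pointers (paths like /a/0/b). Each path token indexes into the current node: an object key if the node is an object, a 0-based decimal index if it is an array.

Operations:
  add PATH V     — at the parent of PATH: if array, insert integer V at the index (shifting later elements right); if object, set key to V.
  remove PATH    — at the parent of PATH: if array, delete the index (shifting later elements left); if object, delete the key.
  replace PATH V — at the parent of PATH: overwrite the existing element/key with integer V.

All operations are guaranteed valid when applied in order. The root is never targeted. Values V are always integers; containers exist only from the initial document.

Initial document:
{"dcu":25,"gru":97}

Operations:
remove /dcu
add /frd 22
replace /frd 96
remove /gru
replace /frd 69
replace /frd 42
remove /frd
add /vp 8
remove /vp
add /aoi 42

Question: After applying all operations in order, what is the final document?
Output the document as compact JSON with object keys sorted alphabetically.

After op 1 (remove /dcu): {"gru":97}
After op 2 (add /frd 22): {"frd":22,"gru":97}
After op 3 (replace /frd 96): {"frd":96,"gru":97}
After op 4 (remove /gru): {"frd":96}
After op 5 (replace /frd 69): {"frd":69}
After op 6 (replace /frd 42): {"frd":42}
After op 7 (remove /frd): {}
After op 8 (add /vp 8): {"vp":8}
After op 9 (remove /vp): {}
After op 10 (add /aoi 42): {"aoi":42}

Answer: {"aoi":42}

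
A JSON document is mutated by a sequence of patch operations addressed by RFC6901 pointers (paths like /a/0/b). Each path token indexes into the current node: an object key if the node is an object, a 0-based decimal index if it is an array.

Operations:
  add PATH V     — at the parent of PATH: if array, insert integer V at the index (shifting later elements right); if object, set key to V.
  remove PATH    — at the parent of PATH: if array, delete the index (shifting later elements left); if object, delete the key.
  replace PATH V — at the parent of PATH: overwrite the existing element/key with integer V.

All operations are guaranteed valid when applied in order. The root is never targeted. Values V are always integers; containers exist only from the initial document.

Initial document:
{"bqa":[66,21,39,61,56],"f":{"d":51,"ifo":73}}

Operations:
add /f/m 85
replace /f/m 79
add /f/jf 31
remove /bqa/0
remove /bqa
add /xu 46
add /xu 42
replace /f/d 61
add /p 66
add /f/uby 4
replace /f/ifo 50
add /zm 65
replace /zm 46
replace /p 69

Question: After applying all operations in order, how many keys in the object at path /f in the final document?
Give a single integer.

Answer: 5

Derivation:
After op 1 (add /f/m 85): {"bqa":[66,21,39,61,56],"f":{"d":51,"ifo":73,"m":85}}
After op 2 (replace /f/m 79): {"bqa":[66,21,39,61,56],"f":{"d":51,"ifo":73,"m":79}}
After op 3 (add /f/jf 31): {"bqa":[66,21,39,61,56],"f":{"d":51,"ifo":73,"jf":31,"m":79}}
After op 4 (remove /bqa/0): {"bqa":[21,39,61,56],"f":{"d":51,"ifo":73,"jf":31,"m":79}}
After op 5 (remove /bqa): {"f":{"d":51,"ifo":73,"jf":31,"m":79}}
After op 6 (add /xu 46): {"f":{"d":51,"ifo":73,"jf":31,"m":79},"xu":46}
After op 7 (add /xu 42): {"f":{"d":51,"ifo":73,"jf":31,"m":79},"xu":42}
After op 8 (replace /f/d 61): {"f":{"d":61,"ifo":73,"jf":31,"m":79},"xu":42}
After op 9 (add /p 66): {"f":{"d":61,"ifo":73,"jf":31,"m":79},"p":66,"xu":42}
After op 10 (add /f/uby 4): {"f":{"d":61,"ifo":73,"jf":31,"m":79,"uby":4},"p":66,"xu":42}
After op 11 (replace /f/ifo 50): {"f":{"d":61,"ifo":50,"jf":31,"m":79,"uby":4},"p":66,"xu":42}
After op 12 (add /zm 65): {"f":{"d":61,"ifo":50,"jf":31,"m":79,"uby":4},"p":66,"xu":42,"zm":65}
After op 13 (replace /zm 46): {"f":{"d":61,"ifo":50,"jf":31,"m":79,"uby":4},"p":66,"xu":42,"zm":46}
After op 14 (replace /p 69): {"f":{"d":61,"ifo":50,"jf":31,"m":79,"uby":4},"p":69,"xu":42,"zm":46}
Size at path /f: 5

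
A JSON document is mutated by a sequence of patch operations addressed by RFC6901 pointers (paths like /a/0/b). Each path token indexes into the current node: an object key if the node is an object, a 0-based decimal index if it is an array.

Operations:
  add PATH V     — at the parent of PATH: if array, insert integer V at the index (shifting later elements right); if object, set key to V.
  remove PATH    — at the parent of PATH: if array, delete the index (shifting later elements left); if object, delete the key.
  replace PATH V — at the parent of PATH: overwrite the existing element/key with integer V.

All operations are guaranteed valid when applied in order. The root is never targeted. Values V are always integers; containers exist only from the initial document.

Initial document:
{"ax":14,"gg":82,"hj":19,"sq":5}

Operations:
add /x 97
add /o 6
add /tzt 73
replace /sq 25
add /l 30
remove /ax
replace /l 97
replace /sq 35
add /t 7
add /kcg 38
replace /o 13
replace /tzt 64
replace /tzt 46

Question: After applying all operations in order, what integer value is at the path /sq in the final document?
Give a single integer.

Answer: 35

Derivation:
After op 1 (add /x 97): {"ax":14,"gg":82,"hj":19,"sq":5,"x":97}
After op 2 (add /o 6): {"ax":14,"gg":82,"hj":19,"o":6,"sq":5,"x":97}
After op 3 (add /tzt 73): {"ax":14,"gg":82,"hj":19,"o":6,"sq":5,"tzt":73,"x":97}
After op 4 (replace /sq 25): {"ax":14,"gg":82,"hj":19,"o":6,"sq":25,"tzt":73,"x":97}
After op 5 (add /l 30): {"ax":14,"gg":82,"hj":19,"l":30,"o":6,"sq":25,"tzt":73,"x":97}
After op 6 (remove /ax): {"gg":82,"hj":19,"l":30,"o":6,"sq":25,"tzt":73,"x":97}
After op 7 (replace /l 97): {"gg":82,"hj":19,"l":97,"o":6,"sq":25,"tzt":73,"x":97}
After op 8 (replace /sq 35): {"gg":82,"hj":19,"l":97,"o":6,"sq":35,"tzt":73,"x":97}
After op 9 (add /t 7): {"gg":82,"hj":19,"l":97,"o":6,"sq":35,"t":7,"tzt":73,"x":97}
After op 10 (add /kcg 38): {"gg":82,"hj":19,"kcg":38,"l":97,"o":6,"sq":35,"t":7,"tzt":73,"x":97}
After op 11 (replace /o 13): {"gg":82,"hj":19,"kcg":38,"l":97,"o":13,"sq":35,"t":7,"tzt":73,"x":97}
After op 12 (replace /tzt 64): {"gg":82,"hj":19,"kcg":38,"l":97,"o":13,"sq":35,"t":7,"tzt":64,"x":97}
After op 13 (replace /tzt 46): {"gg":82,"hj":19,"kcg":38,"l":97,"o":13,"sq":35,"t":7,"tzt":46,"x":97}
Value at /sq: 35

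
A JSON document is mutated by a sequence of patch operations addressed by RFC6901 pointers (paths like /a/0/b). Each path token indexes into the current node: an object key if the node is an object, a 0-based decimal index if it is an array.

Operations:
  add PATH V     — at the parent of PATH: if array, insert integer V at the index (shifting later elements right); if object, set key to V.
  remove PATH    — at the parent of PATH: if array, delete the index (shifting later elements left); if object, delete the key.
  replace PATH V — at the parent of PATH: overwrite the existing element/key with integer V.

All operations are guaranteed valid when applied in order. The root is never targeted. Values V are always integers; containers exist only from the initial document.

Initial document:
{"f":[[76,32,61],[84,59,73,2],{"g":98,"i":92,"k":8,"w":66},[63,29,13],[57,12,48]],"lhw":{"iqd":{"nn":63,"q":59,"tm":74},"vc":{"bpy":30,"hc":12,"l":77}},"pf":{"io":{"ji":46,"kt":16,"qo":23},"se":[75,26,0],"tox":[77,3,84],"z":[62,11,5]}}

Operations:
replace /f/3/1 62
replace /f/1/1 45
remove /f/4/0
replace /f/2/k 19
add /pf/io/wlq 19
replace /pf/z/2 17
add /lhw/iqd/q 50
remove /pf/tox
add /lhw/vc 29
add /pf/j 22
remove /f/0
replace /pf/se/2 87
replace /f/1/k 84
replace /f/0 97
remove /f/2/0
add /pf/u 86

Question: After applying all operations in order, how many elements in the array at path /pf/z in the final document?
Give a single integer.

Answer: 3

Derivation:
After op 1 (replace /f/3/1 62): {"f":[[76,32,61],[84,59,73,2],{"g":98,"i":92,"k":8,"w":66},[63,62,13],[57,12,48]],"lhw":{"iqd":{"nn":63,"q":59,"tm":74},"vc":{"bpy":30,"hc":12,"l":77}},"pf":{"io":{"ji":46,"kt":16,"qo":23},"se":[75,26,0],"tox":[77,3,84],"z":[62,11,5]}}
After op 2 (replace /f/1/1 45): {"f":[[76,32,61],[84,45,73,2],{"g":98,"i":92,"k":8,"w":66},[63,62,13],[57,12,48]],"lhw":{"iqd":{"nn":63,"q":59,"tm":74},"vc":{"bpy":30,"hc":12,"l":77}},"pf":{"io":{"ji":46,"kt":16,"qo":23},"se":[75,26,0],"tox":[77,3,84],"z":[62,11,5]}}
After op 3 (remove /f/4/0): {"f":[[76,32,61],[84,45,73,2],{"g":98,"i":92,"k":8,"w":66},[63,62,13],[12,48]],"lhw":{"iqd":{"nn":63,"q":59,"tm":74},"vc":{"bpy":30,"hc":12,"l":77}},"pf":{"io":{"ji":46,"kt":16,"qo":23},"se":[75,26,0],"tox":[77,3,84],"z":[62,11,5]}}
After op 4 (replace /f/2/k 19): {"f":[[76,32,61],[84,45,73,2],{"g":98,"i":92,"k":19,"w":66},[63,62,13],[12,48]],"lhw":{"iqd":{"nn":63,"q":59,"tm":74},"vc":{"bpy":30,"hc":12,"l":77}},"pf":{"io":{"ji":46,"kt":16,"qo":23},"se":[75,26,0],"tox":[77,3,84],"z":[62,11,5]}}
After op 5 (add /pf/io/wlq 19): {"f":[[76,32,61],[84,45,73,2],{"g":98,"i":92,"k":19,"w":66},[63,62,13],[12,48]],"lhw":{"iqd":{"nn":63,"q":59,"tm":74},"vc":{"bpy":30,"hc":12,"l":77}},"pf":{"io":{"ji":46,"kt":16,"qo":23,"wlq":19},"se":[75,26,0],"tox":[77,3,84],"z":[62,11,5]}}
After op 6 (replace /pf/z/2 17): {"f":[[76,32,61],[84,45,73,2],{"g":98,"i":92,"k":19,"w":66},[63,62,13],[12,48]],"lhw":{"iqd":{"nn":63,"q":59,"tm":74},"vc":{"bpy":30,"hc":12,"l":77}},"pf":{"io":{"ji":46,"kt":16,"qo":23,"wlq":19},"se":[75,26,0],"tox":[77,3,84],"z":[62,11,17]}}
After op 7 (add /lhw/iqd/q 50): {"f":[[76,32,61],[84,45,73,2],{"g":98,"i":92,"k":19,"w":66},[63,62,13],[12,48]],"lhw":{"iqd":{"nn":63,"q":50,"tm":74},"vc":{"bpy":30,"hc":12,"l":77}},"pf":{"io":{"ji":46,"kt":16,"qo":23,"wlq":19},"se":[75,26,0],"tox":[77,3,84],"z":[62,11,17]}}
After op 8 (remove /pf/tox): {"f":[[76,32,61],[84,45,73,2],{"g":98,"i":92,"k":19,"w":66},[63,62,13],[12,48]],"lhw":{"iqd":{"nn":63,"q":50,"tm":74},"vc":{"bpy":30,"hc":12,"l":77}},"pf":{"io":{"ji":46,"kt":16,"qo":23,"wlq":19},"se":[75,26,0],"z":[62,11,17]}}
After op 9 (add /lhw/vc 29): {"f":[[76,32,61],[84,45,73,2],{"g":98,"i":92,"k":19,"w":66},[63,62,13],[12,48]],"lhw":{"iqd":{"nn":63,"q":50,"tm":74},"vc":29},"pf":{"io":{"ji":46,"kt":16,"qo":23,"wlq":19},"se":[75,26,0],"z":[62,11,17]}}
After op 10 (add /pf/j 22): {"f":[[76,32,61],[84,45,73,2],{"g":98,"i":92,"k":19,"w":66},[63,62,13],[12,48]],"lhw":{"iqd":{"nn":63,"q":50,"tm":74},"vc":29},"pf":{"io":{"ji":46,"kt":16,"qo":23,"wlq":19},"j":22,"se":[75,26,0],"z":[62,11,17]}}
After op 11 (remove /f/0): {"f":[[84,45,73,2],{"g":98,"i":92,"k":19,"w":66},[63,62,13],[12,48]],"lhw":{"iqd":{"nn":63,"q":50,"tm":74},"vc":29},"pf":{"io":{"ji":46,"kt":16,"qo":23,"wlq":19},"j":22,"se":[75,26,0],"z":[62,11,17]}}
After op 12 (replace /pf/se/2 87): {"f":[[84,45,73,2],{"g":98,"i":92,"k":19,"w":66},[63,62,13],[12,48]],"lhw":{"iqd":{"nn":63,"q":50,"tm":74},"vc":29},"pf":{"io":{"ji":46,"kt":16,"qo":23,"wlq":19},"j":22,"se":[75,26,87],"z":[62,11,17]}}
After op 13 (replace /f/1/k 84): {"f":[[84,45,73,2],{"g":98,"i":92,"k":84,"w":66},[63,62,13],[12,48]],"lhw":{"iqd":{"nn":63,"q":50,"tm":74},"vc":29},"pf":{"io":{"ji":46,"kt":16,"qo":23,"wlq":19},"j":22,"se":[75,26,87],"z":[62,11,17]}}
After op 14 (replace /f/0 97): {"f":[97,{"g":98,"i":92,"k":84,"w":66},[63,62,13],[12,48]],"lhw":{"iqd":{"nn":63,"q":50,"tm":74},"vc":29},"pf":{"io":{"ji":46,"kt":16,"qo":23,"wlq":19},"j":22,"se":[75,26,87],"z":[62,11,17]}}
After op 15 (remove /f/2/0): {"f":[97,{"g":98,"i":92,"k":84,"w":66},[62,13],[12,48]],"lhw":{"iqd":{"nn":63,"q":50,"tm":74},"vc":29},"pf":{"io":{"ji":46,"kt":16,"qo":23,"wlq":19},"j":22,"se":[75,26,87],"z":[62,11,17]}}
After op 16 (add /pf/u 86): {"f":[97,{"g":98,"i":92,"k":84,"w":66},[62,13],[12,48]],"lhw":{"iqd":{"nn":63,"q":50,"tm":74},"vc":29},"pf":{"io":{"ji":46,"kt":16,"qo":23,"wlq":19},"j":22,"se":[75,26,87],"u":86,"z":[62,11,17]}}
Size at path /pf/z: 3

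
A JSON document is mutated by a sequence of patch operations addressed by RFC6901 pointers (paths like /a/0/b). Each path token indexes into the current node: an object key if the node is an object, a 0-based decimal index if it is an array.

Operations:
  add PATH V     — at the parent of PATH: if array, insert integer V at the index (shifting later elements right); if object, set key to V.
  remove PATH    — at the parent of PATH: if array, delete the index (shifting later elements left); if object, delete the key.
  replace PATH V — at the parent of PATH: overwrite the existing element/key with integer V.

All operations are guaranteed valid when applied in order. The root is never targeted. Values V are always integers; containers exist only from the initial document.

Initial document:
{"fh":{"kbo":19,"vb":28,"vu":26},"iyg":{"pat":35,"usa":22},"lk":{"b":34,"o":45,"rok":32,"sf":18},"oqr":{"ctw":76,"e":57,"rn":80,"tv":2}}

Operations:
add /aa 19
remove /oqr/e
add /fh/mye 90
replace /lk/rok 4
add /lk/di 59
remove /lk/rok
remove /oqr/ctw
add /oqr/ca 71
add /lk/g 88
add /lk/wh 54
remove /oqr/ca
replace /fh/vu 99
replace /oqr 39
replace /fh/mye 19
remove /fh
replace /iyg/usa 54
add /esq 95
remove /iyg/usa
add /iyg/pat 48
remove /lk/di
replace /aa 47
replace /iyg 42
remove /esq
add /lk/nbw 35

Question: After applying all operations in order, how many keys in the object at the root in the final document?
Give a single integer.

After op 1 (add /aa 19): {"aa":19,"fh":{"kbo":19,"vb":28,"vu":26},"iyg":{"pat":35,"usa":22},"lk":{"b":34,"o":45,"rok":32,"sf":18},"oqr":{"ctw":76,"e":57,"rn":80,"tv":2}}
After op 2 (remove /oqr/e): {"aa":19,"fh":{"kbo":19,"vb":28,"vu":26},"iyg":{"pat":35,"usa":22},"lk":{"b":34,"o":45,"rok":32,"sf":18},"oqr":{"ctw":76,"rn":80,"tv":2}}
After op 3 (add /fh/mye 90): {"aa":19,"fh":{"kbo":19,"mye":90,"vb":28,"vu":26},"iyg":{"pat":35,"usa":22},"lk":{"b":34,"o":45,"rok":32,"sf":18},"oqr":{"ctw":76,"rn":80,"tv":2}}
After op 4 (replace /lk/rok 4): {"aa":19,"fh":{"kbo":19,"mye":90,"vb":28,"vu":26},"iyg":{"pat":35,"usa":22},"lk":{"b":34,"o":45,"rok":4,"sf":18},"oqr":{"ctw":76,"rn":80,"tv":2}}
After op 5 (add /lk/di 59): {"aa":19,"fh":{"kbo":19,"mye":90,"vb":28,"vu":26},"iyg":{"pat":35,"usa":22},"lk":{"b":34,"di":59,"o":45,"rok":4,"sf":18},"oqr":{"ctw":76,"rn":80,"tv":2}}
After op 6 (remove /lk/rok): {"aa":19,"fh":{"kbo":19,"mye":90,"vb":28,"vu":26},"iyg":{"pat":35,"usa":22},"lk":{"b":34,"di":59,"o":45,"sf":18},"oqr":{"ctw":76,"rn":80,"tv":2}}
After op 7 (remove /oqr/ctw): {"aa":19,"fh":{"kbo":19,"mye":90,"vb":28,"vu":26},"iyg":{"pat":35,"usa":22},"lk":{"b":34,"di":59,"o":45,"sf":18},"oqr":{"rn":80,"tv":2}}
After op 8 (add /oqr/ca 71): {"aa":19,"fh":{"kbo":19,"mye":90,"vb":28,"vu":26},"iyg":{"pat":35,"usa":22},"lk":{"b":34,"di":59,"o":45,"sf":18},"oqr":{"ca":71,"rn":80,"tv":2}}
After op 9 (add /lk/g 88): {"aa":19,"fh":{"kbo":19,"mye":90,"vb":28,"vu":26},"iyg":{"pat":35,"usa":22},"lk":{"b":34,"di":59,"g":88,"o":45,"sf":18},"oqr":{"ca":71,"rn":80,"tv":2}}
After op 10 (add /lk/wh 54): {"aa":19,"fh":{"kbo":19,"mye":90,"vb":28,"vu":26},"iyg":{"pat":35,"usa":22},"lk":{"b":34,"di":59,"g":88,"o":45,"sf":18,"wh":54},"oqr":{"ca":71,"rn":80,"tv":2}}
After op 11 (remove /oqr/ca): {"aa":19,"fh":{"kbo":19,"mye":90,"vb":28,"vu":26},"iyg":{"pat":35,"usa":22},"lk":{"b":34,"di":59,"g":88,"o":45,"sf":18,"wh":54},"oqr":{"rn":80,"tv":2}}
After op 12 (replace /fh/vu 99): {"aa":19,"fh":{"kbo":19,"mye":90,"vb":28,"vu":99},"iyg":{"pat":35,"usa":22},"lk":{"b":34,"di":59,"g":88,"o":45,"sf":18,"wh":54},"oqr":{"rn":80,"tv":2}}
After op 13 (replace /oqr 39): {"aa":19,"fh":{"kbo":19,"mye":90,"vb":28,"vu":99},"iyg":{"pat":35,"usa":22},"lk":{"b":34,"di":59,"g":88,"o":45,"sf":18,"wh":54},"oqr":39}
After op 14 (replace /fh/mye 19): {"aa":19,"fh":{"kbo":19,"mye":19,"vb":28,"vu":99},"iyg":{"pat":35,"usa":22},"lk":{"b":34,"di":59,"g":88,"o":45,"sf":18,"wh":54},"oqr":39}
After op 15 (remove /fh): {"aa":19,"iyg":{"pat":35,"usa":22},"lk":{"b":34,"di":59,"g":88,"o":45,"sf":18,"wh":54},"oqr":39}
After op 16 (replace /iyg/usa 54): {"aa":19,"iyg":{"pat":35,"usa":54},"lk":{"b":34,"di":59,"g":88,"o":45,"sf":18,"wh":54},"oqr":39}
After op 17 (add /esq 95): {"aa":19,"esq":95,"iyg":{"pat":35,"usa":54},"lk":{"b":34,"di":59,"g":88,"o":45,"sf":18,"wh":54},"oqr":39}
After op 18 (remove /iyg/usa): {"aa":19,"esq":95,"iyg":{"pat":35},"lk":{"b":34,"di":59,"g":88,"o":45,"sf":18,"wh":54},"oqr":39}
After op 19 (add /iyg/pat 48): {"aa":19,"esq":95,"iyg":{"pat":48},"lk":{"b":34,"di":59,"g":88,"o":45,"sf":18,"wh":54},"oqr":39}
After op 20 (remove /lk/di): {"aa":19,"esq":95,"iyg":{"pat":48},"lk":{"b":34,"g":88,"o":45,"sf":18,"wh":54},"oqr":39}
After op 21 (replace /aa 47): {"aa":47,"esq":95,"iyg":{"pat":48},"lk":{"b":34,"g":88,"o":45,"sf":18,"wh":54},"oqr":39}
After op 22 (replace /iyg 42): {"aa":47,"esq":95,"iyg":42,"lk":{"b":34,"g":88,"o":45,"sf":18,"wh":54},"oqr":39}
After op 23 (remove /esq): {"aa":47,"iyg":42,"lk":{"b":34,"g":88,"o":45,"sf":18,"wh":54},"oqr":39}
After op 24 (add /lk/nbw 35): {"aa":47,"iyg":42,"lk":{"b":34,"g":88,"nbw":35,"o":45,"sf":18,"wh":54},"oqr":39}
Size at the root: 4

Answer: 4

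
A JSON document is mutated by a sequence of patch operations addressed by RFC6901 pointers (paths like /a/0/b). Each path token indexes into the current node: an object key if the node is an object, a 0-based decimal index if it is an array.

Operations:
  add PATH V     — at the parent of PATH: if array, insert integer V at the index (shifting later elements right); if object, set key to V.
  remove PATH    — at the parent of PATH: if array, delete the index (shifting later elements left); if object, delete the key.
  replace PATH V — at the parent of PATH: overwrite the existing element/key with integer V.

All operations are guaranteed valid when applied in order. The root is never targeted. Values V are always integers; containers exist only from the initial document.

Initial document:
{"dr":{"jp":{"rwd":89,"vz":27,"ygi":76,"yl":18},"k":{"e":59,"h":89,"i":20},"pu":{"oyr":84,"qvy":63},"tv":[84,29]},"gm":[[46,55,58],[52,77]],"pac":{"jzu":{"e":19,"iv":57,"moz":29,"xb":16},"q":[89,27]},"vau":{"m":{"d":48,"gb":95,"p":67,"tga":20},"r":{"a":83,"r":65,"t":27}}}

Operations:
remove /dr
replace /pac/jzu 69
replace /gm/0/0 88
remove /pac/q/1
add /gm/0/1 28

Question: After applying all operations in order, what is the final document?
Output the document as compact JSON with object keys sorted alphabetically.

After op 1 (remove /dr): {"gm":[[46,55,58],[52,77]],"pac":{"jzu":{"e":19,"iv":57,"moz":29,"xb":16},"q":[89,27]},"vau":{"m":{"d":48,"gb":95,"p":67,"tga":20},"r":{"a":83,"r":65,"t":27}}}
After op 2 (replace /pac/jzu 69): {"gm":[[46,55,58],[52,77]],"pac":{"jzu":69,"q":[89,27]},"vau":{"m":{"d":48,"gb":95,"p":67,"tga":20},"r":{"a":83,"r":65,"t":27}}}
After op 3 (replace /gm/0/0 88): {"gm":[[88,55,58],[52,77]],"pac":{"jzu":69,"q":[89,27]},"vau":{"m":{"d":48,"gb":95,"p":67,"tga":20},"r":{"a":83,"r":65,"t":27}}}
After op 4 (remove /pac/q/1): {"gm":[[88,55,58],[52,77]],"pac":{"jzu":69,"q":[89]},"vau":{"m":{"d":48,"gb":95,"p":67,"tga":20},"r":{"a":83,"r":65,"t":27}}}
After op 5 (add /gm/0/1 28): {"gm":[[88,28,55,58],[52,77]],"pac":{"jzu":69,"q":[89]},"vau":{"m":{"d":48,"gb":95,"p":67,"tga":20},"r":{"a":83,"r":65,"t":27}}}

Answer: {"gm":[[88,28,55,58],[52,77]],"pac":{"jzu":69,"q":[89]},"vau":{"m":{"d":48,"gb":95,"p":67,"tga":20},"r":{"a":83,"r":65,"t":27}}}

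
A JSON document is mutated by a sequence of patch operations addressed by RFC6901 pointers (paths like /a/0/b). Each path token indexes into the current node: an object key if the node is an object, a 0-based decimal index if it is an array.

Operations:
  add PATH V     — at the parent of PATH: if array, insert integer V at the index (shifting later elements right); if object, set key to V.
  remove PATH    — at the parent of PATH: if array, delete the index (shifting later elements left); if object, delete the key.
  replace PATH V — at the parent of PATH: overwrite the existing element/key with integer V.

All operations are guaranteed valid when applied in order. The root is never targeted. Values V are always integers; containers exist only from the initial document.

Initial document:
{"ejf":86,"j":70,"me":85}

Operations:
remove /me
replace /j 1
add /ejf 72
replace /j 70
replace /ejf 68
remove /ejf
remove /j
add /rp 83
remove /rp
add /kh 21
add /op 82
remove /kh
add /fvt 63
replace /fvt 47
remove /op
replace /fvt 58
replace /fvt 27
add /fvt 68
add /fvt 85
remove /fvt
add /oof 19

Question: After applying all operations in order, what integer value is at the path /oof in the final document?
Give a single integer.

After op 1 (remove /me): {"ejf":86,"j":70}
After op 2 (replace /j 1): {"ejf":86,"j":1}
After op 3 (add /ejf 72): {"ejf":72,"j":1}
After op 4 (replace /j 70): {"ejf":72,"j":70}
After op 5 (replace /ejf 68): {"ejf":68,"j":70}
After op 6 (remove /ejf): {"j":70}
After op 7 (remove /j): {}
After op 8 (add /rp 83): {"rp":83}
After op 9 (remove /rp): {}
After op 10 (add /kh 21): {"kh":21}
After op 11 (add /op 82): {"kh":21,"op":82}
After op 12 (remove /kh): {"op":82}
After op 13 (add /fvt 63): {"fvt":63,"op":82}
After op 14 (replace /fvt 47): {"fvt":47,"op":82}
After op 15 (remove /op): {"fvt":47}
After op 16 (replace /fvt 58): {"fvt":58}
After op 17 (replace /fvt 27): {"fvt":27}
After op 18 (add /fvt 68): {"fvt":68}
After op 19 (add /fvt 85): {"fvt":85}
After op 20 (remove /fvt): {}
After op 21 (add /oof 19): {"oof":19}
Value at /oof: 19

Answer: 19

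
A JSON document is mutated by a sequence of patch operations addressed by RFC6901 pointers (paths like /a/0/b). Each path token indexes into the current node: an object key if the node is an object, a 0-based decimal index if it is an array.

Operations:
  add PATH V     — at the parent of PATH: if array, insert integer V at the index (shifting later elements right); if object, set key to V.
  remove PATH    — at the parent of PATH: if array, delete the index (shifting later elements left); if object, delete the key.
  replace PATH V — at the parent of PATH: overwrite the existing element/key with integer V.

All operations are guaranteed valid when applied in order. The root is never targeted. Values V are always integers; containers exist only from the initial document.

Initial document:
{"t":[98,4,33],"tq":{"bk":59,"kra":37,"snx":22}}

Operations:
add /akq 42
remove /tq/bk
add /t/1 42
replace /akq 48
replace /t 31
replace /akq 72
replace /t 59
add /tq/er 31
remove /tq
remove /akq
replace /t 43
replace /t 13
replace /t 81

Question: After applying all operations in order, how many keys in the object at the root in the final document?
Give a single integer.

After op 1 (add /akq 42): {"akq":42,"t":[98,4,33],"tq":{"bk":59,"kra":37,"snx":22}}
After op 2 (remove /tq/bk): {"akq":42,"t":[98,4,33],"tq":{"kra":37,"snx":22}}
After op 3 (add /t/1 42): {"akq":42,"t":[98,42,4,33],"tq":{"kra":37,"snx":22}}
After op 4 (replace /akq 48): {"akq":48,"t":[98,42,4,33],"tq":{"kra":37,"snx":22}}
After op 5 (replace /t 31): {"akq":48,"t":31,"tq":{"kra":37,"snx":22}}
After op 6 (replace /akq 72): {"akq":72,"t":31,"tq":{"kra":37,"snx":22}}
After op 7 (replace /t 59): {"akq":72,"t":59,"tq":{"kra":37,"snx":22}}
After op 8 (add /tq/er 31): {"akq":72,"t":59,"tq":{"er":31,"kra":37,"snx":22}}
After op 9 (remove /tq): {"akq":72,"t":59}
After op 10 (remove /akq): {"t":59}
After op 11 (replace /t 43): {"t":43}
After op 12 (replace /t 13): {"t":13}
After op 13 (replace /t 81): {"t":81}
Size at the root: 1

Answer: 1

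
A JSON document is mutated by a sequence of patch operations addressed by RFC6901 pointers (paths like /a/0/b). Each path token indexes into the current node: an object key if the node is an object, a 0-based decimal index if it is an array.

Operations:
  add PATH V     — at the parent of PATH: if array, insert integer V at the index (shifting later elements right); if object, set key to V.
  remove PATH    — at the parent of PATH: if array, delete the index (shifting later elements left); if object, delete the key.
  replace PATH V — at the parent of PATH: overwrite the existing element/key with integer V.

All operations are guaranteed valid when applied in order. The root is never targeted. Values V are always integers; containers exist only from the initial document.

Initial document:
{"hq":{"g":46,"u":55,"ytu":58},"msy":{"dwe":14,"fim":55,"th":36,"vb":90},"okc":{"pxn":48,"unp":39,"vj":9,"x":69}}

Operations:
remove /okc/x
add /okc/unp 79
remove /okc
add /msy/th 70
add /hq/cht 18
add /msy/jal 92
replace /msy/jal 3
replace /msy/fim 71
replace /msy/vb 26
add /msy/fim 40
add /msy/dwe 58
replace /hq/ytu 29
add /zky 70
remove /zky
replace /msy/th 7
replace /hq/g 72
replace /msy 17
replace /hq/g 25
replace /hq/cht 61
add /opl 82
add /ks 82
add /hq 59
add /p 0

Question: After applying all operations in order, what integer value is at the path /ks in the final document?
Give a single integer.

After op 1 (remove /okc/x): {"hq":{"g":46,"u":55,"ytu":58},"msy":{"dwe":14,"fim":55,"th":36,"vb":90},"okc":{"pxn":48,"unp":39,"vj":9}}
After op 2 (add /okc/unp 79): {"hq":{"g":46,"u":55,"ytu":58},"msy":{"dwe":14,"fim":55,"th":36,"vb":90},"okc":{"pxn":48,"unp":79,"vj":9}}
After op 3 (remove /okc): {"hq":{"g":46,"u":55,"ytu":58},"msy":{"dwe":14,"fim":55,"th":36,"vb":90}}
After op 4 (add /msy/th 70): {"hq":{"g":46,"u":55,"ytu":58},"msy":{"dwe":14,"fim":55,"th":70,"vb":90}}
After op 5 (add /hq/cht 18): {"hq":{"cht":18,"g":46,"u":55,"ytu":58},"msy":{"dwe":14,"fim":55,"th":70,"vb":90}}
After op 6 (add /msy/jal 92): {"hq":{"cht":18,"g":46,"u":55,"ytu":58},"msy":{"dwe":14,"fim":55,"jal":92,"th":70,"vb":90}}
After op 7 (replace /msy/jal 3): {"hq":{"cht":18,"g":46,"u":55,"ytu":58},"msy":{"dwe":14,"fim":55,"jal":3,"th":70,"vb":90}}
After op 8 (replace /msy/fim 71): {"hq":{"cht":18,"g":46,"u":55,"ytu":58},"msy":{"dwe":14,"fim":71,"jal":3,"th":70,"vb":90}}
After op 9 (replace /msy/vb 26): {"hq":{"cht":18,"g":46,"u":55,"ytu":58},"msy":{"dwe":14,"fim":71,"jal":3,"th":70,"vb":26}}
After op 10 (add /msy/fim 40): {"hq":{"cht":18,"g":46,"u":55,"ytu":58},"msy":{"dwe":14,"fim":40,"jal":3,"th":70,"vb":26}}
After op 11 (add /msy/dwe 58): {"hq":{"cht":18,"g":46,"u":55,"ytu":58},"msy":{"dwe":58,"fim":40,"jal":3,"th":70,"vb":26}}
After op 12 (replace /hq/ytu 29): {"hq":{"cht":18,"g":46,"u":55,"ytu":29},"msy":{"dwe":58,"fim":40,"jal":3,"th":70,"vb":26}}
After op 13 (add /zky 70): {"hq":{"cht":18,"g":46,"u":55,"ytu":29},"msy":{"dwe":58,"fim":40,"jal":3,"th":70,"vb":26},"zky":70}
After op 14 (remove /zky): {"hq":{"cht":18,"g":46,"u":55,"ytu":29},"msy":{"dwe":58,"fim":40,"jal":3,"th":70,"vb":26}}
After op 15 (replace /msy/th 7): {"hq":{"cht":18,"g":46,"u":55,"ytu":29},"msy":{"dwe":58,"fim":40,"jal":3,"th":7,"vb":26}}
After op 16 (replace /hq/g 72): {"hq":{"cht":18,"g":72,"u":55,"ytu":29},"msy":{"dwe":58,"fim":40,"jal":3,"th":7,"vb":26}}
After op 17 (replace /msy 17): {"hq":{"cht":18,"g":72,"u":55,"ytu":29},"msy":17}
After op 18 (replace /hq/g 25): {"hq":{"cht":18,"g":25,"u":55,"ytu":29},"msy":17}
After op 19 (replace /hq/cht 61): {"hq":{"cht":61,"g":25,"u":55,"ytu":29},"msy":17}
After op 20 (add /opl 82): {"hq":{"cht":61,"g":25,"u":55,"ytu":29},"msy":17,"opl":82}
After op 21 (add /ks 82): {"hq":{"cht":61,"g":25,"u":55,"ytu":29},"ks":82,"msy":17,"opl":82}
After op 22 (add /hq 59): {"hq":59,"ks":82,"msy":17,"opl":82}
After op 23 (add /p 0): {"hq":59,"ks":82,"msy":17,"opl":82,"p":0}
Value at /ks: 82

Answer: 82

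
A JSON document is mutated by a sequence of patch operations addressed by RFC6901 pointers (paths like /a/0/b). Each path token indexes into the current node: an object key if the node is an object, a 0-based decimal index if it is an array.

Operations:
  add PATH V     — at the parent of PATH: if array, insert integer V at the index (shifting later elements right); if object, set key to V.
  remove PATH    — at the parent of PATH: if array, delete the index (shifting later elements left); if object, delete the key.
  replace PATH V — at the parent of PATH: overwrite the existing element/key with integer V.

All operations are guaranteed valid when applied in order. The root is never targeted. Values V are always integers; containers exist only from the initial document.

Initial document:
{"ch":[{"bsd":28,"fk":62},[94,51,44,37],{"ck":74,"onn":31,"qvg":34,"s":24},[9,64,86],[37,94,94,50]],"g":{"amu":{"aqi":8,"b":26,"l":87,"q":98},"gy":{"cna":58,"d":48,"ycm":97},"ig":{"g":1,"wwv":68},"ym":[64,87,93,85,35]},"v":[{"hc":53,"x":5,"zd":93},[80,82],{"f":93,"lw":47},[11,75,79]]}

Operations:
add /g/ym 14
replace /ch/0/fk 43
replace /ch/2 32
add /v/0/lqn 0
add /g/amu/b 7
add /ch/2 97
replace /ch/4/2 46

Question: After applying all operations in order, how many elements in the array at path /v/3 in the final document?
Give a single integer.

Answer: 3

Derivation:
After op 1 (add /g/ym 14): {"ch":[{"bsd":28,"fk":62},[94,51,44,37],{"ck":74,"onn":31,"qvg":34,"s":24},[9,64,86],[37,94,94,50]],"g":{"amu":{"aqi":8,"b":26,"l":87,"q":98},"gy":{"cna":58,"d":48,"ycm":97},"ig":{"g":1,"wwv":68},"ym":14},"v":[{"hc":53,"x":5,"zd":93},[80,82],{"f":93,"lw":47},[11,75,79]]}
After op 2 (replace /ch/0/fk 43): {"ch":[{"bsd":28,"fk":43},[94,51,44,37],{"ck":74,"onn":31,"qvg":34,"s":24},[9,64,86],[37,94,94,50]],"g":{"amu":{"aqi":8,"b":26,"l":87,"q":98},"gy":{"cna":58,"d":48,"ycm":97},"ig":{"g":1,"wwv":68},"ym":14},"v":[{"hc":53,"x":5,"zd":93},[80,82],{"f":93,"lw":47},[11,75,79]]}
After op 3 (replace /ch/2 32): {"ch":[{"bsd":28,"fk":43},[94,51,44,37],32,[9,64,86],[37,94,94,50]],"g":{"amu":{"aqi":8,"b":26,"l":87,"q":98},"gy":{"cna":58,"d":48,"ycm":97},"ig":{"g":1,"wwv":68},"ym":14},"v":[{"hc":53,"x":5,"zd":93},[80,82],{"f":93,"lw":47},[11,75,79]]}
After op 4 (add /v/0/lqn 0): {"ch":[{"bsd":28,"fk":43},[94,51,44,37],32,[9,64,86],[37,94,94,50]],"g":{"amu":{"aqi":8,"b":26,"l":87,"q":98},"gy":{"cna":58,"d":48,"ycm":97},"ig":{"g":1,"wwv":68},"ym":14},"v":[{"hc":53,"lqn":0,"x":5,"zd":93},[80,82],{"f":93,"lw":47},[11,75,79]]}
After op 5 (add /g/amu/b 7): {"ch":[{"bsd":28,"fk":43},[94,51,44,37],32,[9,64,86],[37,94,94,50]],"g":{"amu":{"aqi":8,"b":7,"l":87,"q":98},"gy":{"cna":58,"d":48,"ycm":97},"ig":{"g":1,"wwv":68},"ym":14},"v":[{"hc":53,"lqn":0,"x":5,"zd":93},[80,82],{"f":93,"lw":47},[11,75,79]]}
After op 6 (add /ch/2 97): {"ch":[{"bsd":28,"fk":43},[94,51,44,37],97,32,[9,64,86],[37,94,94,50]],"g":{"amu":{"aqi":8,"b":7,"l":87,"q":98},"gy":{"cna":58,"d":48,"ycm":97},"ig":{"g":1,"wwv":68},"ym":14},"v":[{"hc":53,"lqn":0,"x":5,"zd":93},[80,82],{"f":93,"lw":47},[11,75,79]]}
After op 7 (replace /ch/4/2 46): {"ch":[{"bsd":28,"fk":43},[94,51,44,37],97,32,[9,64,46],[37,94,94,50]],"g":{"amu":{"aqi":8,"b":7,"l":87,"q":98},"gy":{"cna":58,"d":48,"ycm":97},"ig":{"g":1,"wwv":68},"ym":14},"v":[{"hc":53,"lqn":0,"x":5,"zd":93},[80,82],{"f":93,"lw":47},[11,75,79]]}
Size at path /v/3: 3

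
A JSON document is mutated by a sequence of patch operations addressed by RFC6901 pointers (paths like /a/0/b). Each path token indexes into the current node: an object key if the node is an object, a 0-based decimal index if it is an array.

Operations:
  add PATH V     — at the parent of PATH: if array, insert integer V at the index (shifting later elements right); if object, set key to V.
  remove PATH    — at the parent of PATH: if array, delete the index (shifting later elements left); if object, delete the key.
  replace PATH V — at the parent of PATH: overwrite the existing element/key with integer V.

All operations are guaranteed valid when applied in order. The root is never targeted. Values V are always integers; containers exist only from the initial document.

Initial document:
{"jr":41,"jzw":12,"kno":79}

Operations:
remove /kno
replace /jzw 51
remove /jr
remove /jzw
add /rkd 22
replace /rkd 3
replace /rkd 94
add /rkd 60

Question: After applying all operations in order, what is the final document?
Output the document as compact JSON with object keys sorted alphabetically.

Answer: {"rkd":60}

Derivation:
After op 1 (remove /kno): {"jr":41,"jzw":12}
After op 2 (replace /jzw 51): {"jr":41,"jzw":51}
After op 3 (remove /jr): {"jzw":51}
After op 4 (remove /jzw): {}
After op 5 (add /rkd 22): {"rkd":22}
After op 6 (replace /rkd 3): {"rkd":3}
After op 7 (replace /rkd 94): {"rkd":94}
After op 8 (add /rkd 60): {"rkd":60}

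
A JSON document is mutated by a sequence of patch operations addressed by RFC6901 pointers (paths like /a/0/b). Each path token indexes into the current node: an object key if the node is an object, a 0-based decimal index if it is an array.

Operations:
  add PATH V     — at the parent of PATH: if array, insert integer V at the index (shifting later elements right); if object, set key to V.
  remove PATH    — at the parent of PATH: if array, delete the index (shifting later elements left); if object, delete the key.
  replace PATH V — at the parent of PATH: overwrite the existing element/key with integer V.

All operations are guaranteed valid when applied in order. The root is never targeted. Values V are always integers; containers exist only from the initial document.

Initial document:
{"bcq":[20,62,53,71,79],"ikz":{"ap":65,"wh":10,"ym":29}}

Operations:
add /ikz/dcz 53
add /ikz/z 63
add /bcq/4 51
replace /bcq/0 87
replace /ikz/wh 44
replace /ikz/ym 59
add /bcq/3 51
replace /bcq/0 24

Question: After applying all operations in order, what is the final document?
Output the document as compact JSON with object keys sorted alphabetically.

Answer: {"bcq":[24,62,53,51,71,51,79],"ikz":{"ap":65,"dcz":53,"wh":44,"ym":59,"z":63}}

Derivation:
After op 1 (add /ikz/dcz 53): {"bcq":[20,62,53,71,79],"ikz":{"ap":65,"dcz":53,"wh":10,"ym":29}}
After op 2 (add /ikz/z 63): {"bcq":[20,62,53,71,79],"ikz":{"ap":65,"dcz":53,"wh":10,"ym":29,"z":63}}
After op 3 (add /bcq/4 51): {"bcq":[20,62,53,71,51,79],"ikz":{"ap":65,"dcz":53,"wh":10,"ym":29,"z":63}}
After op 4 (replace /bcq/0 87): {"bcq":[87,62,53,71,51,79],"ikz":{"ap":65,"dcz":53,"wh":10,"ym":29,"z":63}}
After op 5 (replace /ikz/wh 44): {"bcq":[87,62,53,71,51,79],"ikz":{"ap":65,"dcz":53,"wh":44,"ym":29,"z":63}}
After op 6 (replace /ikz/ym 59): {"bcq":[87,62,53,71,51,79],"ikz":{"ap":65,"dcz":53,"wh":44,"ym":59,"z":63}}
After op 7 (add /bcq/3 51): {"bcq":[87,62,53,51,71,51,79],"ikz":{"ap":65,"dcz":53,"wh":44,"ym":59,"z":63}}
After op 8 (replace /bcq/0 24): {"bcq":[24,62,53,51,71,51,79],"ikz":{"ap":65,"dcz":53,"wh":44,"ym":59,"z":63}}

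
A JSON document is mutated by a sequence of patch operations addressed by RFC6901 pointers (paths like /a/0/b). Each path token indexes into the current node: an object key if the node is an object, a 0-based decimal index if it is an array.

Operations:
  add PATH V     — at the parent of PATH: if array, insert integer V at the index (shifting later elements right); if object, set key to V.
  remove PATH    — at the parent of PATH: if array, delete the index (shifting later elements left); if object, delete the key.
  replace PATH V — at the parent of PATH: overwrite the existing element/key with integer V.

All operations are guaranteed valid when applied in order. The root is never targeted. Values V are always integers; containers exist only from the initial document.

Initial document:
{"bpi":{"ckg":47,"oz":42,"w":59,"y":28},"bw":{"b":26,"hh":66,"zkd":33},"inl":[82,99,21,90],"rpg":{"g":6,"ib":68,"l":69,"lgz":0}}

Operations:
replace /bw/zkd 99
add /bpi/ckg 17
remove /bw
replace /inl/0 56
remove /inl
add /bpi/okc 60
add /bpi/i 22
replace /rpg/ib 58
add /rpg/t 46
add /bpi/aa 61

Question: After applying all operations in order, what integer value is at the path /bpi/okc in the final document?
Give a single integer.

After op 1 (replace /bw/zkd 99): {"bpi":{"ckg":47,"oz":42,"w":59,"y":28},"bw":{"b":26,"hh":66,"zkd":99},"inl":[82,99,21,90],"rpg":{"g":6,"ib":68,"l":69,"lgz":0}}
After op 2 (add /bpi/ckg 17): {"bpi":{"ckg":17,"oz":42,"w":59,"y":28},"bw":{"b":26,"hh":66,"zkd":99},"inl":[82,99,21,90],"rpg":{"g":6,"ib":68,"l":69,"lgz":0}}
After op 3 (remove /bw): {"bpi":{"ckg":17,"oz":42,"w":59,"y":28},"inl":[82,99,21,90],"rpg":{"g":6,"ib":68,"l":69,"lgz":0}}
After op 4 (replace /inl/0 56): {"bpi":{"ckg":17,"oz":42,"w":59,"y":28},"inl":[56,99,21,90],"rpg":{"g":6,"ib":68,"l":69,"lgz":0}}
After op 5 (remove /inl): {"bpi":{"ckg":17,"oz":42,"w":59,"y":28},"rpg":{"g":6,"ib":68,"l":69,"lgz":0}}
After op 6 (add /bpi/okc 60): {"bpi":{"ckg":17,"okc":60,"oz":42,"w":59,"y":28},"rpg":{"g":6,"ib":68,"l":69,"lgz":0}}
After op 7 (add /bpi/i 22): {"bpi":{"ckg":17,"i":22,"okc":60,"oz":42,"w":59,"y":28},"rpg":{"g":6,"ib":68,"l":69,"lgz":0}}
After op 8 (replace /rpg/ib 58): {"bpi":{"ckg":17,"i":22,"okc":60,"oz":42,"w":59,"y":28},"rpg":{"g":6,"ib":58,"l":69,"lgz":0}}
After op 9 (add /rpg/t 46): {"bpi":{"ckg":17,"i":22,"okc":60,"oz":42,"w":59,"y":28},"rpg":{"g":6,"ib":58,"l":69,"lgz":0,"t":46}}
After op 10 (add /bpi/aa 61): {"bpi":{"aa":61,"ckg":17,"i":22,"okc":60,"oz":42,"w":59,"y":28},"rpg":{"g":6,"ib":58,"l":69,"lgz":0,"t":46}}
Value at /bpi/okc: 60

Answer: 60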